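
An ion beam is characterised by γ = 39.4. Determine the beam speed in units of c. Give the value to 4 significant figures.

β ≈ 0.9997

β = √(1 − 1/γ²) = √(1 − 1/39.4²) = √(0.999356) = 0.9997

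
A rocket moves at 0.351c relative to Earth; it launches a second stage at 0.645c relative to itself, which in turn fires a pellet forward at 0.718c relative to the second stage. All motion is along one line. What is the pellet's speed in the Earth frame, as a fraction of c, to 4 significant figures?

u ≈ 0.9665c

Compose boost 2: (0.645 + 0.351)/(1 + 0.645×0.351) = 0.9960/1.22639 = 0.812136
Compose boost 3: (0.718 + 0.812136)/(1 + 0.718×0.812136) = 1.53014/1.58311 = 0.9665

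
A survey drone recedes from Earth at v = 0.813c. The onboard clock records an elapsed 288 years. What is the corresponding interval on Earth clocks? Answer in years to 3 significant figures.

Δt ≈ 495 years

γ = 1/√(1 − 0.813²) = 1.7174
Time dilation: Δt = γτ₀ = 1.7174 × 288 years = 495 years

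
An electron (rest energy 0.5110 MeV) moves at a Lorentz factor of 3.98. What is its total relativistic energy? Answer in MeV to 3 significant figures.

E ≈ 2.03 MeV

γ = 3.98 (given)
E = γm₀c² = 3.98 × 0.5110 MeV = 2.03 MeV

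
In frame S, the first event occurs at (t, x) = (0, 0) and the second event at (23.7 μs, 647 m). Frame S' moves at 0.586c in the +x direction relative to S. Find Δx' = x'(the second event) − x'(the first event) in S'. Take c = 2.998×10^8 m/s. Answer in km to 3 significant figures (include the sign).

γ = 1/√(1 − 0.586²) = 1.2341
Δx' = γ(Δx − vΔt) = 1.2341 × (647 m − 0.586×(2.998×10^8 m/s)×23.7×10^-6 s)
= 1.2341 × (-3516.7 m) = -4.34 km

Δx' ≈ -4.34 km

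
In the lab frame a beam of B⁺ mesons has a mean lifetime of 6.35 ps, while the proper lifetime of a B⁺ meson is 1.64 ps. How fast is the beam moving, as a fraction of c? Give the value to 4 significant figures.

γ = Δt/τ₀ = 6.35/1.64 = 3.87195
β = √(1 − 1/γ²) = √(1 − 1/3.87195²) = 0.9661

β ≈ 0.9661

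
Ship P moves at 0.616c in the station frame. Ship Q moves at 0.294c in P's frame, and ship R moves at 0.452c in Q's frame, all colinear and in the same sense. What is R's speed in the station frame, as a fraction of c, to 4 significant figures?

Compose boost 2: (0.294 + 0.616)/(1 + 0.294×0.616) = 0.9100/1.18110 = 0.770466
Compose boost 3: (0.452 + 0.770466)/(1 + 0.452×0.770466) = 1.22247/1.34825 = 0.9067

u ≈ 0.9067c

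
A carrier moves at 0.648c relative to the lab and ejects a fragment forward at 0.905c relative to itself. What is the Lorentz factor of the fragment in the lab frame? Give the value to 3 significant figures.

u_lab = (0.905 + 0.648)/(1 + 0.905×0.648) = 1.553/1.58644 = 0.978921
γ = 1/√(1 − 0.978921²) = 4.90

γ ≈ 4.90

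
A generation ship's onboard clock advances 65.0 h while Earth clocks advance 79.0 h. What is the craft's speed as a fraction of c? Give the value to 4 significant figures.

γ = Δt/τ₀ = 79.0/65.0 = 1.21538
β = √(1 − 1/γ²) = √(1 − 1/1.21538²) = 0.5684

β ≈ 0.5684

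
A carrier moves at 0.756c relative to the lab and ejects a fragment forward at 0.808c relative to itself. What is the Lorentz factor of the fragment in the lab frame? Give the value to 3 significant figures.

γ ≈ 4.18

u_lab = (0.808 + 0.756)/(1 + 0.808×0.756) = 1.564/1.61085 = 0.970917
γ = 1/√(1 − 0.970917²) = 4.18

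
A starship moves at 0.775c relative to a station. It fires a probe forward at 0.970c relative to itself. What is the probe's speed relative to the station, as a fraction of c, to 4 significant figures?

Relativistic velocity addition: u = (u' + v)/(1 + u'v/c²)
= (0.970 + 0.775)/(1 + 0.970×0.775) = 1.745/1.75175 = 0.9961

u ≈ 0.9961c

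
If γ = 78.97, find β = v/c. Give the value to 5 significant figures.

β ≈ 0.99992

β = √(1 − 1/γ²) = √(1 − 1/78.97²) = √(0.9998396) = 0.99992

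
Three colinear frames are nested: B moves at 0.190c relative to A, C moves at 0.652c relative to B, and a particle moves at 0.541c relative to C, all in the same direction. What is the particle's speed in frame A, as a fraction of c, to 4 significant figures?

Compose boost 2: (0.652 + 0.190)/(1 + 0.652×0.190) = 0.8420/1.12388 = 0.749190
Compose boost 3: (0.541 + 0.749190)/(1 + 0.541×0.749190) = 1.29019/1.40531 = 0.9181

u ≈ 0.9181c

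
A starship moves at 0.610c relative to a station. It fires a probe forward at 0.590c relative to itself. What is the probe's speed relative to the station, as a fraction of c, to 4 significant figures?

u ≈ 0.8824c

Relativistic velocity addition: u = (u' + v)/(1 + u'v/c²)
= (0.590 + 0.610)/(1 + 0.590×0.610) = 1.200/1.35990 = 0.8824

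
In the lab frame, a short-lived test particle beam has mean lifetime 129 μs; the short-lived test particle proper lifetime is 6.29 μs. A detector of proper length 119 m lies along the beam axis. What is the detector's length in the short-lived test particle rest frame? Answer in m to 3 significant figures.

L ≈ 5.80 m

Time dilation ⇒ γ = Δt/τ₀ = 129/6.29 = 20.509
Length contraction: L = L₀/γ = 119/20.509 = 5.80 m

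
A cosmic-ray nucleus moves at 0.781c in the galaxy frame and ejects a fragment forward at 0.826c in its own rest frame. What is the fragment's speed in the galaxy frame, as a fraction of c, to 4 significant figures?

u ≈ 0.9768c

Compose boost 2: (0.826 + 0.781)/(1 + 0.826×0.781) = 1.607/1.64511 = 0.9768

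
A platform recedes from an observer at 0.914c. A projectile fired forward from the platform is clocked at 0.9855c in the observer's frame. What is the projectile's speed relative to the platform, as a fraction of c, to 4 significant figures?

u' ≈ 0.7204c

Inverse velocity addition: u' = (u − v)/(1 − uv/c²)
= (0.9855 − 0.914)/(1 − 0.9855×0.914) = 0.07150/0.0992530 = 0.7204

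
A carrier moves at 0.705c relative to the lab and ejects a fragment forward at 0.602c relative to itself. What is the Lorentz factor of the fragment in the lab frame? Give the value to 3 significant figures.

γ ≈ 2.52

u_lab = (0.602 + 0.705)/(1 + 0.602×0.705) = 1.307/1.42441 = 0.917573
γ = 1/√(1 − 0.917573²) = 2.52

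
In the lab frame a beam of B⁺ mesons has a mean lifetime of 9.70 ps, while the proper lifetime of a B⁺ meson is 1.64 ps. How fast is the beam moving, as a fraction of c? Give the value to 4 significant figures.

β ≈ 0.9856

γ = Δt/τ₀ = 9.70/1.64 = 5.91463
β = √(1 − 1/γ²) = √(1 − 1/5.91463²) = 0.9856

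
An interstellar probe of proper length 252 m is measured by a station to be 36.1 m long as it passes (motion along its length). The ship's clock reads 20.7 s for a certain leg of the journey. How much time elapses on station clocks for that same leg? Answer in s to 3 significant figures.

Length contraction ⇒ γ = L₀/L = 252/36.1 = 6.9806
Time dilation: Δt = γτ₀ = 6.9806 × 20.7 s = 144 s

Δt ≈ 144 s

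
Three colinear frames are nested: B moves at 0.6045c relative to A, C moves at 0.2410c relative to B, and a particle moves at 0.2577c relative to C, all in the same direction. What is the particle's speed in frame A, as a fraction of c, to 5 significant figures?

u ≈ 0.83659c

Compose boost 2: (0.2410 + 0.6045)/(1 + 0.2410×0.6045) = 0.84550/1.145684 = 0.7379868
Compose boost 3: (0.2577 + 0.7379868)/(1 + 0.2577×0.7379868) = 0.9956868/1.190179 = 0.83659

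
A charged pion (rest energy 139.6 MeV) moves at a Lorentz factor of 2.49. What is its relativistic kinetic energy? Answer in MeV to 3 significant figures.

K ≈ 208 MeV

γ = 2.49 (given)
K = (γ − 1)m₀c² = (2.49 − 1) × 139.6 MeV = 1.4900 × 139.6 MeV = 208 MeV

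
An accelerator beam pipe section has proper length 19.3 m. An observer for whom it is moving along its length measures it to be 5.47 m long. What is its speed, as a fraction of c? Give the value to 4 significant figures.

β ≈ 0.9590

γ = L₀/L = 19.3/5.47 = 3.52834
β = √(1 − 1/γ²) = 0.9590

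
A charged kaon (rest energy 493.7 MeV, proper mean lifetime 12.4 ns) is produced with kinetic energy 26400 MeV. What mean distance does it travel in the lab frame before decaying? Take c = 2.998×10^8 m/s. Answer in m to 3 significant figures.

d ≈ 202 m

γ = 1 + K/(m₀c²) = 1 + 26400/493.7 = 54.474
β = √(1 − 1/γ²) = 0.99983
Dilated lifetime: γτ₀ = 54.474 × 12.4 ns = 675.47 ns
d = βc·γτ₀ = 0.99983 × (2.998×10^8 m/s) × 6.7547×10^-7 s = 202 m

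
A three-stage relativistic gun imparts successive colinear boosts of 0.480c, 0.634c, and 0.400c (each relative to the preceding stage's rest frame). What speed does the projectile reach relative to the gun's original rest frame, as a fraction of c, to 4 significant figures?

Compose boost 2: (0.634 + 0.480)/(1 + 0.634×0.480) = 1.114/1.30432 = 0.854085
Compose boost 3: (0.400 + 0.854085)/(1 + 0.400×0.854085) = 1.25408/1.34163 = 0.9347

u ≈ 0.9347c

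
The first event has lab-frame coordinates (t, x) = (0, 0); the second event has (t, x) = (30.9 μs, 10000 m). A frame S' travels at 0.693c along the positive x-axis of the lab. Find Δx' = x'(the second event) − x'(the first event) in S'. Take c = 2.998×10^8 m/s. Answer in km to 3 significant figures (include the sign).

Δx' ≈ 4.97 km

γ = 1/√(1 − 0.693²) = 1.3871
Δx' = γ(Δx − vΔt) = 1.3871 × (10000 m − 0.693×(2.998×10^8 m/s)×30.9×10^-6 s)
= 1.3871 × (3580.2 m) = 4.97 km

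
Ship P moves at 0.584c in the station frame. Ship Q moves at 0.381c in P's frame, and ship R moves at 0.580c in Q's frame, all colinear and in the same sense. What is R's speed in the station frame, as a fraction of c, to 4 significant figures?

u ≈ 0.9393c

Compose boost 2: (0.381 + 0.584)/(1 + 0.381×0.584) = 0.9650/1.22250 = 0.789363
Compose boost 3: (0.580 + 0.789363)/(1 + 0.580×0.789363) = 1.36936/1.45783 = 0.9393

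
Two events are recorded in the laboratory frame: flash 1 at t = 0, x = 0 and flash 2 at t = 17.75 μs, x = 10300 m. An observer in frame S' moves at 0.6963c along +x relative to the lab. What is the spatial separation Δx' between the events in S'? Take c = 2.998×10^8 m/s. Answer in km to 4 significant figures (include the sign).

γ = 1/√(1 − 0.6963²) = 1.39324
Δx' = γ(Δx − vΔt) = 1.39324 × (10300 m − 0.6963×(2.998×10^8 m/s)×17.75×10^-6 s)
= 1.39324 × (6594.67 m) = 9.188 km

Δx' ≈ 9.188 km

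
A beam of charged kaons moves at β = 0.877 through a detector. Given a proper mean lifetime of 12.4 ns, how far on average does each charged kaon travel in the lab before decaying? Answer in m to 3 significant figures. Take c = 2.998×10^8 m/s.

d ≈ 6.79 m

γ = 1/√(1 − 0.877²) = 2.0812
Dilated lifetime: Δt = γτ₀ = 2.0812 × 12.4 ns = 25.807 ns
d = vΔt = 0.877c × 25.807 ns = 2.6292×10^8 m/s × 2.5807×10^-8 s = 6.79 m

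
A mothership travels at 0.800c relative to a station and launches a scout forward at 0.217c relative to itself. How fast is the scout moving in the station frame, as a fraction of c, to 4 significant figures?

Compose boost 2: (0.217 + 0.800)/(1 + 0.217×0.800) = 1.017/1.17360 = 0.8666

u ≈ 0.8666c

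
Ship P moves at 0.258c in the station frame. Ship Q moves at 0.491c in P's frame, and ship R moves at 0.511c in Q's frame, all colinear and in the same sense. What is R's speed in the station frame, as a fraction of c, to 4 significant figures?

u ≈ 0.8776c

Compose boost 2: (0.491 + 0.258)/(1 + 0.491×0.258) = 0.7490/1.12668 = 0.664786
Compose boost 3: (0.511 + 0.664786)/(1 + 0.511×0.664786) = 1.17579/1.33971 = 0.8776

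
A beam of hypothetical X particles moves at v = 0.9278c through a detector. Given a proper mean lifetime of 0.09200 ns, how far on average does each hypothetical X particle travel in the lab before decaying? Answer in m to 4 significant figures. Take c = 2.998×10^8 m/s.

γ = 1/√(1 − 0.9278²) = 2.68040
Dilated lifetime: Δt = γτ₀ = 2.68040 × 0.09200 ns = 0.246597 ns
d = vΔt = 0.9278c × 0.246597 ns = 2.78154×10^8 m/s × 2.46597×10^-10 s = 0.06859 m

d ≈ 0.06859 m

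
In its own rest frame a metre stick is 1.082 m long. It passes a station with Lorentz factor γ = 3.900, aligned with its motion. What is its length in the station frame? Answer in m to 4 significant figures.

L ≈ 0.2774 m

γ = 3.900 (given)
Length contraction: L = L₀/γ = 1.082/3.900 = 0.2774 m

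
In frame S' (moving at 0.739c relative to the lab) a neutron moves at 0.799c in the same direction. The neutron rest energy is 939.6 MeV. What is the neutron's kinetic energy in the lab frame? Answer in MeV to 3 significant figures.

K ≈ 2750 MeV

u_lab = (0.799 + 0.739)/(1 + 0.799×0.739) = 0.967015
γ = 1/√(1 − 0.967015²) = 3.9259
K = (γ − 1)m₀c² = (3.9259 − 1) × 939.6 = 2.9259 × 939.6 = 2750 MeV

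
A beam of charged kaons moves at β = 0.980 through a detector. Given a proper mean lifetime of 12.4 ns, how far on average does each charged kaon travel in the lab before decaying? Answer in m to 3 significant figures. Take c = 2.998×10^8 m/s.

d ≈ 18.3 m

γ = 1/√(1 − 0.980²) = 5.0252
Dilated lifetime: Δt = γτ₀ = 5.0252 × 12.4 ns = 62.312 ns
d = vΔt = 0.980c × 62.312 ns = 2.9380×10^8 m/s × 6.2312×10^-8 s = 18.3 m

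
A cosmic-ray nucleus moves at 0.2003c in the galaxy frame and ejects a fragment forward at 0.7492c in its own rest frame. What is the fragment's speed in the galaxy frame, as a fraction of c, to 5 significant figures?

Compose boost 2: (0.7492 + 0.2003)/(1 + 0.7492×0.2003) = 0.94950/1.150065 = 0.82561

u ≈ 0.82561c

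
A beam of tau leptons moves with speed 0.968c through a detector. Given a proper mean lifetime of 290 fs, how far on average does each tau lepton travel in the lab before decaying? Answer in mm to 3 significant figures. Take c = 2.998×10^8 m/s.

γ = 1/√(1 − 0.968²) = 3.9849
Dilated lifetime: Δt = γτ₀ = 3.9849 × 290 fs = 1155.6 fs
d = vΔt = 0.968c × 1155.6 fs = 2.9021×10^8 m/s × 1.1556×10^-12 s = 0.335 mm

d ≈ 0.335 mm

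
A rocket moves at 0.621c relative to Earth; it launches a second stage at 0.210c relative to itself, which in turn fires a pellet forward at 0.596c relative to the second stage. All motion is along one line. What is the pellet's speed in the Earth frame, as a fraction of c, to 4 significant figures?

u ≈ 0.9256c

Compose boost 2: (0.210 + 0.621)/(1 + 0.210×0.621) = 0.8310/1.13041 = 0.735132
Compose boost 3: (0.596 + 0.735132)/(1 + 0.596×0.735132) = 1.33113/1.43814 = 0.9256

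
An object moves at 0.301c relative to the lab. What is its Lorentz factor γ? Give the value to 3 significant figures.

γ = 1/√(1 − β²) = 1/√(1 − 0.301²) = 1/√(0.90940) = 1.05

γ ≈ 1.05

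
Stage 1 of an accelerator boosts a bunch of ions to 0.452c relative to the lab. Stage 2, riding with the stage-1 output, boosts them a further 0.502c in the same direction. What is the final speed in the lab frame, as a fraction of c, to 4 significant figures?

Compose boost 2: (0.502 + 0.452)/(1 + 0.502×0.452) = 0.9540/1.22690 = 0.7776

u ≈ 0.7776c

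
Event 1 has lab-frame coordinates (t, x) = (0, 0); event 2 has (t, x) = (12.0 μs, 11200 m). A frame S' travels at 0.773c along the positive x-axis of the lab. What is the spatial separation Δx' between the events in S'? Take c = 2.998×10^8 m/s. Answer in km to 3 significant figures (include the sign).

γ = 1/√(1 − 0.773²) = 1.5763
Δx' = γ(Δx − vΔt) = 1.5763 × (11200 m − 0.773×(2.998×10^8 m/s)×12.0×10^-6 s)
= 1.5763 × (8419.1 m) = 13.3 km

Δx' ≈ 13.3 km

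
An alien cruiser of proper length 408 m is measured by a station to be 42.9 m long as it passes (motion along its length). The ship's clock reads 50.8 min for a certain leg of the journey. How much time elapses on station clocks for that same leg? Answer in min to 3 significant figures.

Length contraction ⇒ γ = L₀/L = 408/42.9 = 9.5105
Time dilation: Δt = γτ₀ = 9.5105 × 50.8 min = 483 min

Δt ≈ 483 min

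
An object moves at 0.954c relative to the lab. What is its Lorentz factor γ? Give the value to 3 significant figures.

γ ≈ 3.34

γ = 1/√(1 − β²) = 1/√(1 − 0.954²) = 1/√(0.089884) = 3.34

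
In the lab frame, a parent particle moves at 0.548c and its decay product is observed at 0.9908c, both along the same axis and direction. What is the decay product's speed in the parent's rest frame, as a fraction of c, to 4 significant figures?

Inverse velocity addition: u' = (u − v)/(1 − uv/c²)
= (0.9908 − 0.548)/(1 − 0.9908×0.548) = 0.4428/0.457042 = 0.9688

u' ≈ 0.9688c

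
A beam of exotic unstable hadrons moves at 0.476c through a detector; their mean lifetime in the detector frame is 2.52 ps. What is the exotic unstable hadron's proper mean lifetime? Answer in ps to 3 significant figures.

τ₀ ≈ 2.22 ps

γ = 1/√(1 − 0.476²) = 1.1371
Proper time: τ₀ = Δt/γ = 2.52/1.1371 = 2.22 ps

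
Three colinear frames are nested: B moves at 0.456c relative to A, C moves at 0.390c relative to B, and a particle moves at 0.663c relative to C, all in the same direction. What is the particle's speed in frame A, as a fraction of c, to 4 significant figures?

Compose boost 2: (0.390 + 0.456)/(1 + 0.390×0.456) = 0.8460/1.17784 = 0.718264
Compose boost 3: (0.663 + 0.718264)/(1 + 0.663×0.718264) = 1.38126/1.47621 = 0.9357

u ≈ 0.9357c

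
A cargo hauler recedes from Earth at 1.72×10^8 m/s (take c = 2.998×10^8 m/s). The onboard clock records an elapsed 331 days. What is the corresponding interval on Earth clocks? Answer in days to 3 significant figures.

β = v/c = 1.72×10^8 / 2.998×10^8 = 0.57372
γ = 1/√(1 − 0.57372²) = 1.2209
Time dilation: Δt = γτ₀ = 1.2209 × 331 days = 404 days

Δt ≈ 404 days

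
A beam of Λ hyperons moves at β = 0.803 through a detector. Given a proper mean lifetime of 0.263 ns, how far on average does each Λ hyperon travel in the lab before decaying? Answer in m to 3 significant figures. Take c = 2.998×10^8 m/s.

γ = 1/√(1 − 0.803²) = 1.6779
Dilated lifetime: Δt = γτ₀ = 1.6779 × 0.263 ns = 0.44129 ns
d = vΔt = 0.803c × 0.44129 ns = 2.4074×10^8 m/s × 4.4129×10^-10 s = 0.106 m

d ≈ 0.106 m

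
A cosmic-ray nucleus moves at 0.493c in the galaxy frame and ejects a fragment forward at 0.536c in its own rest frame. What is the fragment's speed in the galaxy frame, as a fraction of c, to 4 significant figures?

Compose boost 2: (0.536 + 0.493)/(1 + 0.536×0.493) = 1.029/1.26425 = 0.8139

u ≈ 0.8139c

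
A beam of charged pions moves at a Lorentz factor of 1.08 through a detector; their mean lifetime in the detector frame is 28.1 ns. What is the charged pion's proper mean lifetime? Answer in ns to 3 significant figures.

γ = 1.08 (given)
Proper time: τ₀ = Δt/γ = 28.1/1.08 = 26.0 ns

τ₀ ≈ 26.0 ns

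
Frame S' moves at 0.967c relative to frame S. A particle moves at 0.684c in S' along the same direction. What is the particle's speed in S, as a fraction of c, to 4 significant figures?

u ≈ 0.9937c

Relativistic velocity addition: u = (u' + v)/(1 + u'v/c²)
= (0.684 + 0.967)/(1 + 0.684×0.967) = 1.651/1.66143 = 0.9937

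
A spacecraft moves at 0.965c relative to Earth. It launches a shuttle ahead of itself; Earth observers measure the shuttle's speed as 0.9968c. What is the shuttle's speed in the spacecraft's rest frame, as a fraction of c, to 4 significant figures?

Inverse velocity addition: u' = (u − v)/(1 − uv/c²)
= (0.9968 − 0.965)/(1 − 0.9968×0.965) = 0.03180/0.0380880 = 0.8349

u' ≈ 0.8349c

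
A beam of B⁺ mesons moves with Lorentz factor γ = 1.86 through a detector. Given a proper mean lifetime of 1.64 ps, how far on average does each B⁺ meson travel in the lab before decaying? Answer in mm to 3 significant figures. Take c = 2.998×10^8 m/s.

β = √(1 − 1/γ²) = √(1 − 1/1.86²) = 0.84318
Dilated lifetime: Δt = γτ₀ = 1.86 × 1.64 ps = 3.0504 ps
d = vΔt = 0.84318c × 3.0504 ps = 2.5278×10^8 m/s × 3.0504×10^-12 s = 0.771 mm

d ≈ 0.771 mm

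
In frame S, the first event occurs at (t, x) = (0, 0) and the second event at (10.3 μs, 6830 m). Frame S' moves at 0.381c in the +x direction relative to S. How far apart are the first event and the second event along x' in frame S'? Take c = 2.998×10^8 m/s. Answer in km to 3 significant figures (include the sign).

γ = 1/√(1 − 0.381²) = 1.0816
Δx' = γ(Δx − vΔt) = 1.0816 × (6830 m − 0.381×(2.998×10^8 m/s)×10.3×10^-6 s)
= 1.0816 × (5653.5 m) = 6.11 km

Δx' ≈ 6.11 km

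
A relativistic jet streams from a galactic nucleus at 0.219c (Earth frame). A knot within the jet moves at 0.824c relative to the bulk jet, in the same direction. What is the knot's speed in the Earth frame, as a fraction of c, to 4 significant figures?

u ≈ 0.8836c

Relativistic velocity addition: u = (u' + v)/(1 + u'v/c²)
= (0.824 + 0.219)/(1 + 0.824×0.219) = 1.043/1.18046 = 0.8836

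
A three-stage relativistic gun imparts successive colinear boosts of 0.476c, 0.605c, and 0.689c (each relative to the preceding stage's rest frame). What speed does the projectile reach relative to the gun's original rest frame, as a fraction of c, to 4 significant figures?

u ≈ 0.9683c

Compose boost 2: (0.605 + 0.476)/(1 + 0.605×0.476) = 1.081/1.28798 = 0.839299
Compose boost 3: (0.689 + 0.839299)/(1 + 0.689×0.839299) = 1.52830/1.57828 = 0.9683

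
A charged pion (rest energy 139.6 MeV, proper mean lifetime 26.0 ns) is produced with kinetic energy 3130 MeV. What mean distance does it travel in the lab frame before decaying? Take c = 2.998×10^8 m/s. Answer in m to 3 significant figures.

γ = 1 + K/(m₀c²) = 1 + 3130/139.6 = 23.421
β = √(1 − 1/γ²) = 0.99909
Dilated lifetime: γτ₀ = 23.421 × 26.0 ns = 608.95 ns
d = βc·γτ₀ = 0.99909 × (2.998×10^8 m/s) × 6.0895×10^-7 s = 182 m

d ≈ 182 m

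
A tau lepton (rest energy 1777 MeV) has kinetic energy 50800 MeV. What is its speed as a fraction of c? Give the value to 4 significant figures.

γ = 1 + K/(m₀c²) = 1 + 50800/1777 = 29.5875
β = √(1 − 1/γ²) = 0.9994

β ≈ 0.9994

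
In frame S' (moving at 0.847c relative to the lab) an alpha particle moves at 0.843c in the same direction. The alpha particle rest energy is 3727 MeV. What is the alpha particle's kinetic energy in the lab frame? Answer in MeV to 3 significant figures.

u_lab = (0.843 + 0.847)/(1 + 0.843×0.847) = 0.985986
γ = 1/√(1 − 0.985986²) = 5.9941
K = (γ − 1)m₀c² = (5.9941 − 1) × 3727 = 4.9941 × 3727 = 18600 MeV

K ≈ 18600 MeV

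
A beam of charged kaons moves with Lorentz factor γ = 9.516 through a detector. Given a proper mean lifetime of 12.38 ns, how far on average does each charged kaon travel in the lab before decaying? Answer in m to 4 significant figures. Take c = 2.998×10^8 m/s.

d ≈ 35.12 m

β = √(1 − 1/γ²) = √(1 − 1/9.516²) = 0.994463
Dilated lifetime: Δt = γτ₀ = 9.516 × 12.38 ns = 117.808 ns
d = vΔt = 0.994463c × 117.808 ns = 2.98140×10^8 m/s × 1.17808×10^-7 s = 35.12 m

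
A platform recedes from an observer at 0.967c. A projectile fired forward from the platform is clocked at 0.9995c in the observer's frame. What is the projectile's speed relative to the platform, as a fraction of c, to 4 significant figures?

u' ≈ 0.9706c

Inverse velocity addition: u' = (u − v)/(1 − uv/c²)
= (0.9995 − 0.967)/(1 − 0.9995×0.967) = 0.03250/0.0334835 = 0.9706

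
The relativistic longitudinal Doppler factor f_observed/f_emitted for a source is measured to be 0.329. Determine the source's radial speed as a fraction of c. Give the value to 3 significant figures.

f_obs/f_src = √((1−β)/(1+β)) = 0.329  ⇒  (1−β)/(1+β) = 0.10824
β = |1 − D²|/(1 + D²) = |1 − 0.10824|/(1 + 0.10824) = 0.805

β ≈ 0.805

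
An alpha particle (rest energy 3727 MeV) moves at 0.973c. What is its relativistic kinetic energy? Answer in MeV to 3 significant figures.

K ≈ 12400 MeV

γ = 1/√(1 − 0.973²) = 4.3327
K = (γ − 1)m₀c² = (4.3327 − 1) × 3727 MeV = 3.3327 × 3727 MeV = 12400 MeV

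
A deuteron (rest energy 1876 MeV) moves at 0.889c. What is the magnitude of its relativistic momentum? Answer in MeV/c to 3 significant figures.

γ = 1/√(1 − 0.889²) = 2.1838
p = γβm₀c = 2.1838 × 0.889 × 1876 MeV/c = 3640 MeV/c

p ≈ 3640 MeV/c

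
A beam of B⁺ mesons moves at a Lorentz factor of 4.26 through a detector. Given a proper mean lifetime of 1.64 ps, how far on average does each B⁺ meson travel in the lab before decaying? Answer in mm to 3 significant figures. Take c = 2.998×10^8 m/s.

β = √(1 − 1/γ²) = √(1 − 1/4.26²) = 0.97206
Dilated lifetime: Δt = γτ₀ = 4.26 × 1.64 ps = 6.9864 ps
d = vΔt = 0.97206c × 6.9864 ps = 2.9142×10^8 m/s × 6.9864×10^-12 s = 2.04 mm

d ≈ 2.04 mm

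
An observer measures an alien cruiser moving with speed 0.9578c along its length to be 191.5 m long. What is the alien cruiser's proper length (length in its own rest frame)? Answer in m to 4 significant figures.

γ = 1/√(1 − 0.9578²) = 3.47904
L₀ = γL = 3.47904 × 191.5 = 666.2 m

L₀ ≈ 666.2 m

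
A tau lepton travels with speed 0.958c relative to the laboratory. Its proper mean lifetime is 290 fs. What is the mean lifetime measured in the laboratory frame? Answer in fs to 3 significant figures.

γ = 1/√(1 − 0.958²) = 3.4871
Time dilation: Δt = γτ₀ = 3.4871 × 290 fs = 1010 fs

Δt ≈ 1010 fs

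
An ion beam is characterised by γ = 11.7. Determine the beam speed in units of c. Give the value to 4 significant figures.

β = √(1 − 1/γ²) = √(1 − 1/11.7²) = √(0.992695) = 0.9963

β ≈ 0.9963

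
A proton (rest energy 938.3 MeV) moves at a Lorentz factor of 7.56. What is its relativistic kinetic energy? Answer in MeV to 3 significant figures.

γ = 7.56 (given)
K = (γ − 1)m₀c² = (7.56 − 1) × 938.3 MeV = 6.5600 × 938.3 MeV = 6160 MeV

K ≈ 6160 MeV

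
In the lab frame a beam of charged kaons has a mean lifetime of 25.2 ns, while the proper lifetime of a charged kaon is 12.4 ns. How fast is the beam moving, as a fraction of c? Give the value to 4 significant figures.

γ = Δt/τ₀ = 25.2/12.4 = 2.03226
β = √(1 − 1/γ²) = √(1 − 1/2.03226²) = 0.8706

β ≈ 0.8706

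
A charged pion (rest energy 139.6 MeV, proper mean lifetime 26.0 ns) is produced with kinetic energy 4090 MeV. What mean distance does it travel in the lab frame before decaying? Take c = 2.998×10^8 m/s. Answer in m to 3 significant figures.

d ≈ 236 m

γ = 1 + K/(m₀c²) = 1 + 4090/139.6 = 30.298
β = √(1 − 1/γ²) = 0.99946
Dilated lifetime: γτ₀ = 30.298 × 26.0 ns = 787.75 ns
d = βc·γτ₀ = 0.99946 × (2.998×10^8 m/s) × 7.8775×10^-7 s = 236 m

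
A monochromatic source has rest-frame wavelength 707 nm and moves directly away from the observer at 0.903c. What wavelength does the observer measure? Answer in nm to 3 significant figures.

Relativistic Doppler: λ_obs = λ_src √((1+β)/(1−β))
= 707 × √(1.9030/0.097000) = 707 × 4.4293 = 3130 nm

λ_obs ≈ 3130 nm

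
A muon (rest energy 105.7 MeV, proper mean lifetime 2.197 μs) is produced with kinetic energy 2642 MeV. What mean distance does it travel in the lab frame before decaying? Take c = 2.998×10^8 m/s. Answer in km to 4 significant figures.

d ≈ 17.11 km

γ = 1 + K/(m₀c²) = 1 + 2642/105.7 = 25.9953
β = √(1 − 1/γ²) = 0.999260
Dilated lifetime: γτ₀ = 25.9953 × 2.197 μs = 57.1116 μs
d = βc·γτ₀ = 0.999260 × (2.998×10^8 m/s) × 5.71116×10^-5 s = 17.11 km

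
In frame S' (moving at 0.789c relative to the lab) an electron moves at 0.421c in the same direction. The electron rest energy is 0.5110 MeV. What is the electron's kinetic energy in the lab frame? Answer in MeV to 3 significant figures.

K ≈ 0.711 MeV

u_lab = (0.421 + 0.789)/(1 + 0.421×0.789) = 0.908293
γ = 1/√(1 − 0.908293²) = 2.3904
K = (γ − 1)m₀c² = (2.3904 − 1) × 0.5110 = 1.3904 × 0.5110 = 0.711 MeV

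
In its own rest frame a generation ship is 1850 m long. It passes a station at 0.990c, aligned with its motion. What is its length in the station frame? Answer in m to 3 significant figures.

L ≈ 261 m

γ = 1/√(1 − 0.990²) = 7.0888
Length contraction: L = L₀/γ = 1850/7.0888 = 261 m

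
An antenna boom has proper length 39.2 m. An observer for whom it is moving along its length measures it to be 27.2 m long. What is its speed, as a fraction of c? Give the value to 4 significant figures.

β ≈ 0.7201

γ = L₀/L = 39.2/27.2 = 1.44118
β = √(1 − 1/γ²) = 0.7201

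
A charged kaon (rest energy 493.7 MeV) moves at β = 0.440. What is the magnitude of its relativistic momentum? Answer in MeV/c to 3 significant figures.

γ = 1/√(1 − 0.440²) = 1.1136
p = γβm₀c = 1.1136 × 0.440 × 493.7 MeV/c = 242 MeV/c

p ≈ 242 MeV/c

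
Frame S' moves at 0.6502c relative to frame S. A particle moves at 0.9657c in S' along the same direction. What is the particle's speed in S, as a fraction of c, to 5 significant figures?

u ≈ 0.99263c

Relativistic velocity addition: u = (u' + v)/(1 + u'v/c²)
= (0.9657 + 0.6502)/(1 + 0.9657×0.6502) = 1.6159/1.627898 = 0.99263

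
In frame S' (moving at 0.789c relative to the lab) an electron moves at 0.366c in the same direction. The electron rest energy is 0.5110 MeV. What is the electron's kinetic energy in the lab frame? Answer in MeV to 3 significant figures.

K ≈ 0.641 MeV

u_lab = (0.366 + 0.789)/(1 + 0.366×0.789) = 0.896201
γ = 1/√(1 − 0.896201²) = 2.2540
K = (γ − 1)m₀c² = (2.2540 − 1) × 0.5110 = 1.2540 × 0.5110 = 0.641 MeV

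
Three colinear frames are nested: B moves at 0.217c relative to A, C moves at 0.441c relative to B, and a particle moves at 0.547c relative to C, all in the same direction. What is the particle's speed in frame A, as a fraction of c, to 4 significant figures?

Compose boost 2: (0.441 + 0.217)/(1 + 0.441×0.217) = 0.6580/1.09570 = 0.600531
Compose boost 3: (0.547 + 0.600531)/(1 + 0.547×0.600531) = 1.14753/1.32849 = 0.8638

u ≈ 0.8638c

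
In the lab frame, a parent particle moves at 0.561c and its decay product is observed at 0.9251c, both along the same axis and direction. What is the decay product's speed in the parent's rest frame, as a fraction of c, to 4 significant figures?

u' ≈ 0.7569c

Inverse velocity addition: u' = (u − v)/(1 − uv/c²)
= (0.9251 − 0.561)/(1 − 0.9251×0.561) = 0.3641/0.481019 = 0.7569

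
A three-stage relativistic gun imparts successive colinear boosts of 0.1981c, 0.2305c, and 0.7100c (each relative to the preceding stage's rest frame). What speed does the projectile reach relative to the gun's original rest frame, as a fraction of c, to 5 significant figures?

Compose boost 2: (0.2305 + 0.1981)/(1 + 0.2305×0.1981) = 0.42860/1.045662 = 0.4098839
Compose boost 3: (0.7100 + 0.4098839)/(1 + 0.7100×0.4098839) = 1.119884/1.291018 = 0.86744

u ≈ 0.86744c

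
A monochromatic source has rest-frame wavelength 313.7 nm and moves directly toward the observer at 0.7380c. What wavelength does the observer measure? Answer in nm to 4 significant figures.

λ_obs ≈ 121.8 nm

Relativistic Doppler: λ_obs = λ_src √((1−β)/(1+β))
= 313.7 × √(0.262000/1.73800) = 313.7 × 0.388263 = 121.8 nm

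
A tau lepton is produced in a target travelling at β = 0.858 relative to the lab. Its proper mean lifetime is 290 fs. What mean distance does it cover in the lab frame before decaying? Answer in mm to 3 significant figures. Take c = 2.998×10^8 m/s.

γ = 1/√(1 − 0.858²) = 1.9469
Dilated lifetime: Δt = γτ₀ = 1.9469 × 290 fs = 564.59 fs
d = vΔt = 0.858c × 564.59 fs = 2.5723×10^8 m/s × 5.6459×10^-13 s = 0.145 mm

d ≈ 0.145 mm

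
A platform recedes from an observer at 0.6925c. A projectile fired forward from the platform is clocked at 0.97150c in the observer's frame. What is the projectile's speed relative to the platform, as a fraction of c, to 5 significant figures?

Inverse velocity addition: u' = (u − v)/(1 − uv/c²)
= (0.97150 − 0.6925)/(1 − 0.97150×0.6925) = 0.27900/0.3272363 = 0.85260

u' ≈ 0.85260c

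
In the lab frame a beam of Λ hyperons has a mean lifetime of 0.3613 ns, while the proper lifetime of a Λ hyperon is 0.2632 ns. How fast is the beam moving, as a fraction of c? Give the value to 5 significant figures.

β ≈ 0.68507

γ = Δt/τ₀ = 0.3613/0.2632 = 1.372720
β = √(1 − 1/γ²) = √(1 − 1/1.372720²) = 0.68507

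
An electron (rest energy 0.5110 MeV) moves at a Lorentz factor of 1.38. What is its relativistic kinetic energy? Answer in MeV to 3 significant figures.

γ = 1.38 (given)
K = (γ − 1)m₀c² = (1.38 − 1) × 0.5110 MeV = 0.38000 × 0.5110 MeV = 0.194 MeV

K ≈ 0.194 MeV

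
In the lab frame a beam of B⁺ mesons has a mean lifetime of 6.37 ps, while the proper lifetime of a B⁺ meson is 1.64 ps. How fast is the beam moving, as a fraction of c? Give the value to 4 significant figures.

β ≈ 0.9663

γ = Δt/τ₀ = 6.37/1.64 = 3.88415
β = √(1 − 1/γ²) = √(1 − 1/3.88415²) = 0.9663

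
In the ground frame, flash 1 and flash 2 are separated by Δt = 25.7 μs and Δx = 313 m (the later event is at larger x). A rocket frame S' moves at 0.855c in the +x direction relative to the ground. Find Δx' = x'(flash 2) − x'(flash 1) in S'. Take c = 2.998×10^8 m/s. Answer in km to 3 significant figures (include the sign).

γ = 1/√(1 − 0.855²) = 1.9282
Δx' = γ(Δx − vΔt) = 1.9282 × (313 m − 0.855×(2.998×10^8 m/s)×25.7×10^-6 s)
= 1.9282 × (-6274.7 m) = -12.1 km

Δx' ≈ -12.1 km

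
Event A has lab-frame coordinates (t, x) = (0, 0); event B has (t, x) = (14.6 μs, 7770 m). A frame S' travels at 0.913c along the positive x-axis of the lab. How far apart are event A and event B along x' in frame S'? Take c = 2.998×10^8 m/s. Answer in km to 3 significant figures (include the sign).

γ = 1/√(1 − 0.913²) = 2.4512
Δx' = γ(Δx − vΔt) = 2.4512 × (7770 m − 0.913×(2.998×10^8 m/s)×14.6×10^-6 s)
= 2.4512 × (3773.7 m) = 9.25 km

Δx' ≈ 9.25 km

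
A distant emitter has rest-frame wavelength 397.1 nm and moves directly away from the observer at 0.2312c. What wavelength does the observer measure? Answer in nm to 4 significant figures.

λ_obs ≈ 502.5 nm

Relativistic Doppler: λ_obs = λ_src √((1+β)/(1−β))
= 397.1 × √(1.23120/0.768800) = 397.1 × 1.26549 = 502.5 nm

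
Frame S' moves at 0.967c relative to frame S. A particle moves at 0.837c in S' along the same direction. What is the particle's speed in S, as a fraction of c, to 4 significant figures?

Relativistic velocity addition: u = (u' + v)/(1 + u'v/c²)
= (0.837 + 0.967)/(1 + 0.837×0.967) = 1.804/1.80938 = 0.9970

u ≈ 0.9970c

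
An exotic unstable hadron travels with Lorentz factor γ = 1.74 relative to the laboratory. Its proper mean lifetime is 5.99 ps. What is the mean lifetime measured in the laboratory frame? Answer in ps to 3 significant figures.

Δt ≈ 10.4 ps

γ = 1.74 (given)
Time dilation: Δt = γτ₀ = 1.74 × 5.99 ps = 10.4 ps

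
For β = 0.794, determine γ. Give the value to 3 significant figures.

γ = 1/√(1 − β²) = 1/√(1 − 0.794²) = 1/√(0.36956) = 1.64

γ ≈ 1.64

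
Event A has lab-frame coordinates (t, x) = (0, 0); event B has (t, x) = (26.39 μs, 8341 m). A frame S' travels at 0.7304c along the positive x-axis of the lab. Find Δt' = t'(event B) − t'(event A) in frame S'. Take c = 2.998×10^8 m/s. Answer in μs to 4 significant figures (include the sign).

γ = 1/√(1 − 0.7304²) = 1.46409
Δt' = γ(Δt − vΔx/c²) = 1.46409 × (26.39 μs − 0.7304×8341 m / (2.998×10^8 m/s))
= 1.46409 × (6.06890 μs) = 8.885 μs

Δt' ≈ 8.885 μs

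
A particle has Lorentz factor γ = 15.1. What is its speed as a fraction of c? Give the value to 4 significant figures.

β = √(1 − 1/γ²) = √(1 − 1/15.1²) = √(0.995614) = 0.9978

β ≈ 0.9978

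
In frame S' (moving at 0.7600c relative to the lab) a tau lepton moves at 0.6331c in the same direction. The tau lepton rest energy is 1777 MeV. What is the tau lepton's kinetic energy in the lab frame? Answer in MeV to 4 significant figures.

u_lab = (0.6331 + 0.7600)/(1 + 0.6331×0.7600) = 0.9405491
γ = 1/√(1 − 0.9405491²) = 2.94414
K = (γ − 1)m₀c² = (2.94414 − 1) × 1777 = 1.94414 × 1777 = 3455 MeV

K ≈ 3455 MeV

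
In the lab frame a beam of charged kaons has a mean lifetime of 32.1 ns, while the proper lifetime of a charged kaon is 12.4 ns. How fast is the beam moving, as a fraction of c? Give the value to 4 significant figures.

γ = Δt/τ₀ = 32.1/12.4 = 2.58871
β = √(1 − 1/γ²) = √(1 − 1/2.58871²) = 0.9224

β ≈ 0.9224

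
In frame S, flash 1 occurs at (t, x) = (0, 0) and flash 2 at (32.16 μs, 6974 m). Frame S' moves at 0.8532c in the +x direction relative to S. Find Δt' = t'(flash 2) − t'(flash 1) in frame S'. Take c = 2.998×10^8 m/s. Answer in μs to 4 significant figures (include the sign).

γ = 1/√(1 − 0.8532²) = 1.91724
Δt' = γ(Δt − vΔx/c²) = 1.91724 × (32.16 μs − 0.8532×6974 m / (2.998×10^8 m/s))
= 1.91724 × (12.3127 μs) = 23.61 μs

Δt' ≈ 23.61 μs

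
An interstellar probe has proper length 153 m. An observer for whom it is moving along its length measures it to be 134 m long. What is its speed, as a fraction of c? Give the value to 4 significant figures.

β ≈ 0.4826

γ = L₀/L = 153/134 = 1.14179
β = √(1 − 1/γ²) = 0.4826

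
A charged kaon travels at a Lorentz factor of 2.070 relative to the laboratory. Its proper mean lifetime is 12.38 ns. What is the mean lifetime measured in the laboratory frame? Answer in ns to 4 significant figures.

γ = 2.070 (given)
Time dilation: Δt = γτ₀ = 2.070 × 12.38 ns = 25.63 ns

Δt ≈ 25.63 ns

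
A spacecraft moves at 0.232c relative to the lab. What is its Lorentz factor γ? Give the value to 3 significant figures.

γ ≈ 1.03

γ = 1/√(1 − β²) = 1/√(1 − 0.232²) = 1/√(0.94618) = 1.03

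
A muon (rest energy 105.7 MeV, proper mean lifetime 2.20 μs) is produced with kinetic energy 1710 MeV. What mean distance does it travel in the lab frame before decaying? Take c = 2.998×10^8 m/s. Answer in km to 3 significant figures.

d ≈ 11.3 km

γ = 1 + K/(m₀c²) = 1 + 1710/105.7 = 17.178
β = √(1 − 1/γ²) = 0.99830
Dilated lifetime: γτ₀ = 17.178 × 2.20 μs = 37.791 μs
d = βc·γτ₀ = 0.99830 × (2.998×10^8 m/s) × 3.7791×10^-5 s = 11.3 km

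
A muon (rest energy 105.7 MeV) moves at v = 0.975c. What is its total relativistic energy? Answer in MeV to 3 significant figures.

γ = 1/√(1 − 0.975²) = 4.5004
E = γm₀c² = 4.5004 × 105.7 MeV = 476 MeV

E ≈ 476 MeV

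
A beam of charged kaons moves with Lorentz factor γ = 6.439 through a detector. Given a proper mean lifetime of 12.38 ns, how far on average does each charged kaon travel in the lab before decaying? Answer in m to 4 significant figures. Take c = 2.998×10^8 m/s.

d ≈ 23.61 m

β = √(1 − 1/γ²) = √(1 − 1/6.439²) = 0.987867
Dilated lifetime: Δt = γτ₀ = 6.439 × 12.38 ns = 79.7148 ns
d = vΔt = 0.987867c × 79.7148 ns = 2.96162×10^8 m/s × 7.97148×10^-8 s = 23.61 m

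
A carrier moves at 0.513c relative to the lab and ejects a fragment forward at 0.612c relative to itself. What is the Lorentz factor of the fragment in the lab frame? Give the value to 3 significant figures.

u_lab = (0.612 + 0.513)/(1 + 0.612×0.513) = 1.125/1.31396 = 0.856193
γ = 1/√(1 − 0.856193²) = 1.94

γ ≈ 1.94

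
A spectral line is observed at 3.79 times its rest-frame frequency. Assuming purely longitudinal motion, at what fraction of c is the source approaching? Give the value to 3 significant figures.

f_obs/f_src = √((1+β)/(1−β)) = 3.79  ⇒  (1+β)/(1−β) = 14.364
β = |1 − D²|/(1 + D²) = |1 − 14.364|/(1 + 14.364) = 0.870

β ≈ 0.870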